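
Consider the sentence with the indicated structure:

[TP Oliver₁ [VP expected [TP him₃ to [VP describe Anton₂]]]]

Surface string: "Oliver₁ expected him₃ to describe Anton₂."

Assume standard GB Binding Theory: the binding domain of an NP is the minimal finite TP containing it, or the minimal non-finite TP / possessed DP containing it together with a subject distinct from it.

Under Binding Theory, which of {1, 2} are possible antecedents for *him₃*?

none

*him* is a pronoun, so Principle B applies: it must be free in its binding domain.
Binding domain of *him₃*: the matrix TP, whose subject is Oliver₁.
*Oliver₁* c-commands the pronoun within its binding domain → coindexation would violate Principle B.
*Anton₂*: the pronoun c-commands this R-expression → coindexation would violate Principle C on *Anton₂*.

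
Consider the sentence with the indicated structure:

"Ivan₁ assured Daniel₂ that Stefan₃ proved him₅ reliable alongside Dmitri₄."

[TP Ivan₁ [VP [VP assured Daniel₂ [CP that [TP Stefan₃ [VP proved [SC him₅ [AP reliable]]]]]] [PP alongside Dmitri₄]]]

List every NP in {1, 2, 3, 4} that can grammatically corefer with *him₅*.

{1, 2, 4}

*him* is a pronoun, so Principle B applies: it must be free in its binding domain.
Binding domain of *him₅*: the embedded TP, whose subject is Stefan₃.
*Ivan₁* c-commands the pronoun but from outside its binding domain, and is not c-commanded by it → coindexation permitted.
*Daniel₂* c-commands the pronoun but from outside its binding domain, and is not c-commanded by it → coindexation permitted.
*Stefan₃* c-commands the pronoun within its binding domain → coindexation would violate Principle B.
*Dmitri₄* and the pronoun do not c-command one another → neither Principle B nor Principle C is at stake; coindexation permitted.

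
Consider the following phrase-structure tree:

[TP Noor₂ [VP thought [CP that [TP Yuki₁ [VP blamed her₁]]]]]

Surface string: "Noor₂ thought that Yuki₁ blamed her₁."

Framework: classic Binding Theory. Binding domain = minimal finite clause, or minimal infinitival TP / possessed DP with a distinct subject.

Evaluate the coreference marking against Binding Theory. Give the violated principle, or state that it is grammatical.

The two coindexed NPs are *Yuki₁* and *her₁*.
*her₁* is a pronoun. Its binding domain is the embedded TP, whose subject is Yuki₁.
*Yuki₁* c-commands it within that domain and carries the same index.
The pronoun is locally bound → Principle B violation.

Principle B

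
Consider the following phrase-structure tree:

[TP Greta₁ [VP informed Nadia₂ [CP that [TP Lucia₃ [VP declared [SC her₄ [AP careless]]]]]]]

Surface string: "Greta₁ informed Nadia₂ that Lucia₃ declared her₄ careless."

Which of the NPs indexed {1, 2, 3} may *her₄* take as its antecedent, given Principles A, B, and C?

{1, 2}

*her* is a pronoun, so Principle B applies: it must be free in its binding domain.
Binding domain of *her₄*: the embedded TP, whose subject is Lucia₃.
*Greta₁* c-commands the pronoun but from outside its binding domain, and is not c-commanded by it → coindexation permitted.
*Nadia₂* c-commands the pronoun but from outside its binding domain, and is not c-commanded by it → coindexation permitted.
*Lucia₃* c-commands the pronoun within its binding domain → coindexation would violate Principle B.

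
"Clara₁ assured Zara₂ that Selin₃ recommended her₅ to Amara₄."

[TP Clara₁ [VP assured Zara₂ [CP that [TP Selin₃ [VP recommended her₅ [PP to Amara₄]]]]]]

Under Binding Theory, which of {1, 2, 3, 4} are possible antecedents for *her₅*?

{1, 2}

*her* is a pronoun, so Principle B applies: it must be free in its binding domain.
Binding domain of *her₅*: the embedded TP, whose subject is Selin₃.
*Clara₁* c-commands the pronoun but from outside its binding domain, and is not c-commanded by it → coindexation permitted.
*Zara₂* c-commands the pronoun but from outside its binding domain, and is not c-commanded by it → coindexation permitted.
*Selin₃* c-commands the pronoun within its binding domain → coindexation would violate Principle B.
*Amara₄*: the pronoun c-commands this R-expression → coindexation would violate Principle C on *Amara₄*.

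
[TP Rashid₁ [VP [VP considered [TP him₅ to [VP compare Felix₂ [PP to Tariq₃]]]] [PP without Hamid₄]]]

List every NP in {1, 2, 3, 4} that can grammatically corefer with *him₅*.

{4}

*him* is a pronoun, so Principle B applies: it must be free in its binding domain.
Binding domain of *him₅*: the matrix TP, whose subject is Rashid₁.
*Rashid₁* c-commands the pronoun within its binding domain → coindexation would violate Principle B.
*Felix₂*: the pronoun c-commands this R-expression → coindexation would violate Principle C on *Felix₂*.
*Tariq₃*: the pronoun c-commands this R-expression → coindexation would violate Principle C on *Tariq₃*.
*Hamid₄* and the pronoun do not c-command one another → neither Principle B nor Principle C is at stake; coindexation permitted.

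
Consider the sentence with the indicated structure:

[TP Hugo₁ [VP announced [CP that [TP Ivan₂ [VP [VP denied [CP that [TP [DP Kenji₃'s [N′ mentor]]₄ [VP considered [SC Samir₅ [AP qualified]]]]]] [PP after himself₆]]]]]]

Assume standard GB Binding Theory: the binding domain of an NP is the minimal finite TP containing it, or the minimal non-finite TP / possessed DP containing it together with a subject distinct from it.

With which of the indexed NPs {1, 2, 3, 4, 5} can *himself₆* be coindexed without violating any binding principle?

{2}

*himself* is an anaphor, so Principle A applies: it must be bound in its binding domain.
Binding domain of *himself₆*: the embedded TP, whose subject is Ivan₂.
*Hugo₁* c-commands the anaphor but is outside its binding domain → cannot satisfy Principle A.
*Ivan₂* c-commands the anaphor within its binding domain → licit binder.
*Kenji₃* does not c-command the anaphor → cannot bind it.
*[Kenji₃'s mentor]₄* does not c-command the anaphor → cannot bind it.
*Samir₅* does not c-command the anaphor → cannot bind it.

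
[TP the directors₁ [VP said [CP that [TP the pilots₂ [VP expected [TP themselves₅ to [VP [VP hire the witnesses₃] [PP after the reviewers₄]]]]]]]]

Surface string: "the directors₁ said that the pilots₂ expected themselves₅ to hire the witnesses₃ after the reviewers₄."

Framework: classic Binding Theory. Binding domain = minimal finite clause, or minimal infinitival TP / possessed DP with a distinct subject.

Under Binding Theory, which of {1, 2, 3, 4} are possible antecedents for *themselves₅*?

{2}

*themselves* is an anaphor, so Principle A applies: it must be bound in its binding domain.
Binding domain of *themselves₅*: the embedded TP, whose subject is the pilots₂.
*the directors₁* c-commands the anaphor but is outside its binding domain → cannot satisfy Principle A.
*the pilots₂* c-commands the anaphor within its binding domain → licit binder.
*the witnesses₃* does not c-command the anaphor → cannot bind it.
*the reviewers₄* does not c-command the anaphor → cannot bind it.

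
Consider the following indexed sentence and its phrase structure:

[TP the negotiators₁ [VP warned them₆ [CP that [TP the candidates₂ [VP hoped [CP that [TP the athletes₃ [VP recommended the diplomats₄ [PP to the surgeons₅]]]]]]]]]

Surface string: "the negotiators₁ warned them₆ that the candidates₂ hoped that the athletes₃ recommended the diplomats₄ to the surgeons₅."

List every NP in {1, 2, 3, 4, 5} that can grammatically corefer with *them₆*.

none

*them* is a pronoun, so Principle B applies: it must be free in its binding domain.
Binding domain of *them₆*: the matrix TP, whose subject is the negotiators₁.
*the negotiators₁* c-commands the pronoun within its binding domain → coindexation would violate Principle B.
*the candidates₂*: the pronoun c-commands this R-expression → coindexation would violate Principle C on *the candidates₂*.
*the athletes₃*: the pronoun c-commands this R-expression → coindexation would violate Principle C on *the athletes₃*.
*the diplomats₄*: the pronoun c-commands this R-expression → coindexation would violate Principle C on *the diplomats₄*.
*the surgeons₅*: the pronoun c-commands this R-expression → coindexation would violate Principle C on *the surgeons₅*.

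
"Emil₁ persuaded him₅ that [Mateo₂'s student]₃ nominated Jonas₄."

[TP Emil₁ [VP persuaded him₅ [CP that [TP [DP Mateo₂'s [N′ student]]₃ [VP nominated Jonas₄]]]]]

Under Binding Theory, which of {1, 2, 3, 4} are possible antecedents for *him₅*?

*him* is a pronoun, so Principle B applies: it must be free in its binding domain.
Binding domain of *him₅*: the matrix TP, whose subject is Emil₁.
*Emil₁* c-commands the pronoun within its binding domain → coindexation would violate Principle B.
*Mateo₂*: the pronoun c-commands this R-expression → coindexation would violate Principle C on *Mateo₂*.
*[Mateo₂'s student]₃*: the pronoun c-commands this R-expression → coindexation would violate Principle C on *[Mateo₂'s student]₃*.
*Jonas₄*: the pronoun c-commands this R-expression → coindexation would violate Principle C on *Jonas₄*.

none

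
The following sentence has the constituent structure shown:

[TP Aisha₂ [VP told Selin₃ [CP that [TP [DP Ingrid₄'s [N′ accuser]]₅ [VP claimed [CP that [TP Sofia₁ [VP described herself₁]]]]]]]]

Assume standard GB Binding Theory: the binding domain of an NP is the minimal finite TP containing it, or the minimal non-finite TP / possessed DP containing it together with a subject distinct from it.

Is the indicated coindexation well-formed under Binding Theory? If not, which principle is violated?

The two coindexed NPs are *Sofia₁* and *herself₁*.
*herself₁* is an anaphor; its binding domain is the embedded TP, whose subject is Sofia₁. *Sofia₁* c-commands it within that domain and shares its index, so Principle A is satisfied.
*Sofia₁* is an R-expression; *herself₁* does not c-command it, and no other NP shares its index, so Principle C is satisfied.
All principles are respected.

grammatical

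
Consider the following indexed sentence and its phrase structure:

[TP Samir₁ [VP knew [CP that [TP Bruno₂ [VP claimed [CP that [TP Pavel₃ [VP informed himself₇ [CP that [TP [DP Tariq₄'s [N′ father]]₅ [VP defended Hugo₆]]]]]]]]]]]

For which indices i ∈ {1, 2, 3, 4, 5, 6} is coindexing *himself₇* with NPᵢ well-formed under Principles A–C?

*himself* is an anaphor, so Principle A applies: it must be bound in its binding domain.
Binding domain of *himself₇*: the embedded TP, whose subject is Pavel₃.
*Samir₁* c-commands the anaphor but is outside its binding domain → cannot satisfy Principle A.
*Bruno₂* c-commands the anaphor but is outside its binding domain → cannot satisfy Principle A.
*Pavel₃* c-commands the anaphor within its binding domain → licit binder.
*Tariq₄* does not c-command the anaphor → cannot bind it.
*[Tariq₄'s father]₅* does not c-command the anaphor → cannot bind it.
*Hugo₆* does not c-command the anaphor → cannot bind it.

{3}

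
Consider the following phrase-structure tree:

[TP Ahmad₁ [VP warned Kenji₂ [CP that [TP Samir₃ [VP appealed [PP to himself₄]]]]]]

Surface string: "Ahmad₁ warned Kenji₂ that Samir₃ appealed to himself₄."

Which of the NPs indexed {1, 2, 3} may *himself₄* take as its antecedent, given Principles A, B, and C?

{3}

*himself* is an anaphor, so Principle A applies: it must be bound in its binding domain.
Binding domain of *himself₄*: the embedded TP, whose subject is Samir₃.
*Ahmad₁* c-commands the anaphor but is outside its binding domain → cannot satisfy Principle A.
*Kenji₂* c-commands the anaphor but is outside its binding domain → cannot satisfy Principle A.
*Samir₃* c-commands the anaphor within its binding domain → licit binder.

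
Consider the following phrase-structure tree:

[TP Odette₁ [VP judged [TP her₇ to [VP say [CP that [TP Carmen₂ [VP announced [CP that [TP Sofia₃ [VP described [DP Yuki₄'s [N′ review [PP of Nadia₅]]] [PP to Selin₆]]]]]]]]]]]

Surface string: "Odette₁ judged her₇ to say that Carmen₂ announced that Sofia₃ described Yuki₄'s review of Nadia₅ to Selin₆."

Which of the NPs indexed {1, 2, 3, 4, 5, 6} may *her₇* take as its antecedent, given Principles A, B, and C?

none

*her* is a pronoun, so Principle B applies: it must be free in its binding domain.
Binding domain of *her₇*: the matrix TP, whose subject is Odette₁.
*Odette₁* c-commands the pronoun within its binding domain → coindexation would violate Principle B.
*Carmen₂*: the pronoun c-commands this R-expression → coindexation would violate Principle C on *Carmen₂*.
*Sofia₃*: the pronoun c-commands this R-expression → coindexation would violate Principle C on *Sofia₃*.
*Yuki₄*: the pronoun c-commands this R-expression → coindexation would violate Principle C on *Yuki₄*.
*Nadia₅*: the pronoun c-commands this R-expression → coindexation would violate Principle C on *Nadia₅*.
*Selin₆*: the pronoun c-commands this R-expression → coindexation would violate Principle C on *Selin₆*.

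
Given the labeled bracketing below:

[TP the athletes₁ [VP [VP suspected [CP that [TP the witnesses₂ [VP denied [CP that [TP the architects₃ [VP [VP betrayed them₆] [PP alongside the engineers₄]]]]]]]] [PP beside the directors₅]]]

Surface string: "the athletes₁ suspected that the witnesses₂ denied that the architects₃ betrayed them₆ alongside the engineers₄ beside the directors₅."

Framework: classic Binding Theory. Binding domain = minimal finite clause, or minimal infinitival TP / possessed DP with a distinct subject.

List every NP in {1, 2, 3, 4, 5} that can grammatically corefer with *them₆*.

{1, 2, 4, 5}

*them* is a pronoun, so Principle B applies: it must be free in its binding domain.
Binding domain of *them₆*: the embedded TP, whose subject is the architects₃.
*the athletes₁* c-commands the pronoun but from outside its binding domain, and is not c-commanded by it → coindexation permitted.
*the witnesses₂* c-commands the pronoun but from outside its binding domain, and is not c-commanded by it → coindexation permitted.
*the architects₃* c-commands the pronoun within its binding domain → coindexation would violate Principle B.
*the engineers₄* and the pronoun do not c-command one another → neither Principle B nor Principle C is at stake; coindexation permitted.
*the directors₅* and the pronoun do not c-command one another → neither Principle B nor Principle C is at stake; coindexation permitted.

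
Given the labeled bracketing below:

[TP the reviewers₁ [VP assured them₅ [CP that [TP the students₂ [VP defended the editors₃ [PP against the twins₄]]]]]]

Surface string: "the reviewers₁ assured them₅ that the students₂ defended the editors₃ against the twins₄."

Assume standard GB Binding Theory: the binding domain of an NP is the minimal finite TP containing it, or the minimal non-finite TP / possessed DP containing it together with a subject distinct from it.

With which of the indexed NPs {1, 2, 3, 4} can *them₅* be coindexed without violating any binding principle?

*them* is a pronoun, so Principle B applies: it must be free in its binding domain.
Binding domain of *them₅*: the matrix TP, whose subject is the reviewers₁.
*the reviewers₁* c-commands the pronoun within its binding domain → coindexation would violate Principle B.
*the students₂*: the pronoun c-commands this R-expression → coindexation would violate Principle C on *the students₂*.
*the editors₃*: the pronoun c-commands this R-expression → coindexation would violate Principle C on *the editors₃*.
*the twins₄*: the pronoun c-commands this R-expression → coindexation would violate Principle C on *the twins₄*.

none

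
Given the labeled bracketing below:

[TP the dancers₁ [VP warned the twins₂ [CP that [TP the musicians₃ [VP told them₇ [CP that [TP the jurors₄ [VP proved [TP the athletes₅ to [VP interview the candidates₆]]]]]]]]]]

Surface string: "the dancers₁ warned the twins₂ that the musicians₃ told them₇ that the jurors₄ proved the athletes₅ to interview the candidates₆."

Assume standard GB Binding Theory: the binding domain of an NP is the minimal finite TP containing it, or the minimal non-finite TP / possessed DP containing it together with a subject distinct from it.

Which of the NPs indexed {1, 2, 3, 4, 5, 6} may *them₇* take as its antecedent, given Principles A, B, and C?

*them* is a pronoun, so Principle B applies: it must be free in its binding domain.
Binding domain of *them₇*: the embedded TP, whose subject is the musicians₃.
*the dancers₁* c-commands the pronoun but from outside its binding domain, and is not c-commanded by it → coindexation permitted.
*the twins₂* c-commands the pronoun but from outside its binding domain, and is not c-commanded by it → coindexation permitted.
*the musicians₃* c-commands the pronoun within its binding domain → coindexation would violate Principle B.
*the jurors₄*: the pronoun c-commands this R-expression → coindexation would violate Principle C on *the jurors₄*.
*the athletes₅*: the pronoun c-commands this R-expression → coindexation would violate Principle C on *the athletes₅*.
*the candidates₆*: the pronoun c-commands this R-expression → coindexation would violate Principle C on *the candidates₆*.

{1, 2}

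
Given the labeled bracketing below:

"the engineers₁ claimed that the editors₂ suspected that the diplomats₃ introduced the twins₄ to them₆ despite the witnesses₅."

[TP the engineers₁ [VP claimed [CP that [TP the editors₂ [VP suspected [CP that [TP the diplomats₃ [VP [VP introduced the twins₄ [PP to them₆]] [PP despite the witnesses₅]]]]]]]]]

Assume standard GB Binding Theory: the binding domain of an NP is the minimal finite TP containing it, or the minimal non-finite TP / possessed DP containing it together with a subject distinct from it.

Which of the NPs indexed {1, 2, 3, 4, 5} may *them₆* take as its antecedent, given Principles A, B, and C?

{1, 2, 5}

*them* is a pronoun, so Principle B applies: it must be free in its binding domain.
Binding domain of *them₆*: the embedded TP, whose subject is the diplomats₃.
*the engineers₁* c-commands the pronoun but from outside its binding domain, and is not c-commanded by it → coindexation permitted.
*the editors₂* c-commands the pronoun but from outside its binding domain, and is not c-commanded by it → coindexation permitted.
*the diplomats₃* c-commands the pronoun within its binding domain → coindexation would violate Principle B.
*the twins₄* c-commands the pronoun within its binding domain → coindexation would violate Principle B.
*the witnesses₅* and the pronoun do not c-command one another → neither Principle B nor Principle C is at stake; coindexation permitted.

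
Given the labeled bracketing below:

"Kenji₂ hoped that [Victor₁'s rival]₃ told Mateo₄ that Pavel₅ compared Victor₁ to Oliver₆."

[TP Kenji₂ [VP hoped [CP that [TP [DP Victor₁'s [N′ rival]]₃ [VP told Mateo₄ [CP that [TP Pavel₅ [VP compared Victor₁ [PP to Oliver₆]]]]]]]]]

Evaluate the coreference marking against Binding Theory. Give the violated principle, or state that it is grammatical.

grammatical

The two coindexed NPs are *Victor₁* and *Victor₁*.
*Victor₁* is an R-expression; no coindexed NP c-commands it, so Principle C holds.
*Victor₁* is an R-expression; *Victor₁* does not c-command it, and no other NP shares its index, so Principle C is satisfied.
All principles are respected.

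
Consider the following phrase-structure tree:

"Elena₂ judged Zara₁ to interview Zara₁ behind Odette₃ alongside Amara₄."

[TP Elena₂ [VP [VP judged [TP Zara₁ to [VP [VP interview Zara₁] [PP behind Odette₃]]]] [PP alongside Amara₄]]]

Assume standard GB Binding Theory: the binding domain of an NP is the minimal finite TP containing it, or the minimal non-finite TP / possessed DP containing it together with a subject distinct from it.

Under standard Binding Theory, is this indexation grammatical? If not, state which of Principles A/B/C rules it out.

Principle C

The two coindexed NPs are *Zara₁* (the lower occurrence) and *Zara₁* (the higher occurrence).
*Zara₁* (the lower occurrence) is an R-expression. Principle C requires it to be free everywhere.
*Zara₁* (the higher occurrence) c-commands it and carries the same index.
The R-expression is bound → Principle C violation.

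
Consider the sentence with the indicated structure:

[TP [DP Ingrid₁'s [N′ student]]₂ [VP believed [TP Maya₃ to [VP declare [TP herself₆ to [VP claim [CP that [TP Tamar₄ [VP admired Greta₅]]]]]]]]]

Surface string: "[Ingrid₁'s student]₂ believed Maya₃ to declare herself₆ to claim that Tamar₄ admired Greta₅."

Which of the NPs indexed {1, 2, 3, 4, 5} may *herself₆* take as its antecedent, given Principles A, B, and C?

*herself* is an anaphor, so Principle A applies: it must be bound in its binding domain.
Binding domain of *herself₆*: the embedded TP, whose subject is Maya₃.
*Ingrid₁* does not c-command the anaphor → cannot bind it.
*[Ingrid₁'s student]₂* c-commands the anaphor but is outside its binding domain → cannot satisfy Principle A.
*Maya₃* c-commands the anaphor within its binding domain → licit binder.
*Tamar₄* does not c-command the anaphor → cannot bind it.
*Greta₅* does not c-command the anaphor → cannot bind it.

{3}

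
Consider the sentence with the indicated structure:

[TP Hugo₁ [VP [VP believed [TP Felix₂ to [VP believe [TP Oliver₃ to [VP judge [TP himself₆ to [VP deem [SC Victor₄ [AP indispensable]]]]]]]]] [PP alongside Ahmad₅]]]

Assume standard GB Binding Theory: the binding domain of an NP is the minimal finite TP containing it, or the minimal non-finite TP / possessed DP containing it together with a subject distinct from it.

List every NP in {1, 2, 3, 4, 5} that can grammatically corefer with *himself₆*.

*himself* is an anaphor, so Principle A applies: it must be bound in its binding domain.
Binding domain of *himself₆*: the embedded TP, whose subject is Oliver₃.
*Hugo₁* c-commands the anaphor but is outside its binding domain → cannot satisfy Principle A.
*Felix₂* c-commands the anaphor but is outside its binding domain → cannot satisfy Principle A.
*Oliver₃* c-commands the anaphor within its binding domain → licit binder.
*Victor₄* does not c-command the anaphor → cannot bind it.
*Ahmad₅* does not c-command the anaphor → cannot bind it.

{3}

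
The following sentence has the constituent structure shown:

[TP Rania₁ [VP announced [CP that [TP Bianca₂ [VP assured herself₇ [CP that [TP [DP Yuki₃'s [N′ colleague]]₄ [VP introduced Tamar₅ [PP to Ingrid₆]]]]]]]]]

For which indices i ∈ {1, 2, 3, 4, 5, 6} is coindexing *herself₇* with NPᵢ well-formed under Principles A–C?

{2}

*herself* is an anaphor, so Principle A applies: it must be bound in its binding domain.
Binding domain of *herself₇*: the embedded TP, whose subject is Bianca₂.
*Rania₁* c-commands the anaphor but is outside its binding domain → cannot satisfy Principle A.
*Bianca₂* c-commands the anaphor within its binding domain → licit binder.
*Yuki₃* does not c-command the anaphor → cannot bind it.
*[Yuki₃'s colleague]₄* does not c-command the anaphor → cannot bind it.
*Tamar₅* does not c-command the anaphor → cannot bind it.
*Ingrid₆* does not c-command the anaphor → cannot bind it.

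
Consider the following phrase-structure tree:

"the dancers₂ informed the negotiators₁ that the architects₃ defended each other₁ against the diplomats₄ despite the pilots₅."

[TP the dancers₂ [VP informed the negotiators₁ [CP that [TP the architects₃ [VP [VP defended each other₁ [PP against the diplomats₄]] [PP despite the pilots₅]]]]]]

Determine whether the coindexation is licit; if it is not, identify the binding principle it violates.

Principle A

The two coindexed NPs are *the negotiators₁* and *each other₁*.
*each other₁* is an anaphor. Principle A requires it to be bound within its binding domain — the embedded TP, whose subject is the architects₃.
Within that domain it is c-commanded by *the architects₃*, which does not share its index.
*the negotiators₁* does c-command the anaphor, but from outside its binding domain.
The anaphor is unbound in its domain → Principle A violation.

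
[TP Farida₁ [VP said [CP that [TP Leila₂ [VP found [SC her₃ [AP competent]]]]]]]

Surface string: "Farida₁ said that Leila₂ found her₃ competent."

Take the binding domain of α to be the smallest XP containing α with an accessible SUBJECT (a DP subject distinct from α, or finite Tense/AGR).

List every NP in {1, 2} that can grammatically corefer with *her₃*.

*her* is a pronoun, so Principle B applies: it must be free in its binding domain.
Binding domain of *her₃*: the embedded TP, whose subject is Leila₂.
*Farida₁* c-commands the pronoun but from outside its binding domain, and is not c-commanded by it → coindexation permitted.
*Leila₂* c-commands the pronoun within its binding domain → coindexation would violate Principle B.

{1}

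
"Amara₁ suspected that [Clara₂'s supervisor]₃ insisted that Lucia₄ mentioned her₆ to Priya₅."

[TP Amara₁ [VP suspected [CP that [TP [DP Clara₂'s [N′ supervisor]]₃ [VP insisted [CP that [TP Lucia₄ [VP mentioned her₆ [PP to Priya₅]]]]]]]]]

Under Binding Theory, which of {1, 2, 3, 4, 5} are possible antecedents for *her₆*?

{1, 2, 3}

*her* is a pronoun, so Principle B applies: it must be free in its binding domain.
Binding domain of *her₆*: the embedded TP, whose subject is Lucia₄.
*Amara₁* c-commands the pronoun but from outside its binding domain, and is not c-commanded by it → coindexation permitted.
*Clara₂* and the pronoun do not c-command one another → neither Principle B nor Principle C is at stake; coindexation permitted.
*[Clara₂'s supervisor]₃* c-commands the pronoun but from outside its binding domain, and is not c-commanded by it → coindexation permitted.
*Lucia₄* c-commands the pronoun within its binding domain → coindexation would violate Principle B.
*Priya₅*: the pronoun c-commands this R-expression → coindexation would violate Principle C on *Priya₅*.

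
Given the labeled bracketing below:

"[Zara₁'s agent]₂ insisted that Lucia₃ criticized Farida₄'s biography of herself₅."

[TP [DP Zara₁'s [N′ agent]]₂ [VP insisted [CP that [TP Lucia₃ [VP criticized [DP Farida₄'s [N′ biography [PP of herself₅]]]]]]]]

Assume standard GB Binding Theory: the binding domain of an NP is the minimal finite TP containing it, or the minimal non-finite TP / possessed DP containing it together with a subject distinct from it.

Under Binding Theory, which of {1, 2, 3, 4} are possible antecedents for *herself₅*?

*herself* is an anaphor, so Principle A applies: it must be bound in its binding domain.
Binding domain of *herself₅*: the possessed DP, whose subject is Farida₄.
*Zara₁* does not c-command the anaphor → cannot bind it.
*[Zara₁'s agent]₂* c-commands the anaphor but is outside its binding domain → cannot satisfy Principle A.
*Lucia₃* c-commands the anaphor but is outside its binding domain → cannot satisfy Principle A.
*Farida₄* c-commands the anaphor within its binding domain → licit binder.

{4}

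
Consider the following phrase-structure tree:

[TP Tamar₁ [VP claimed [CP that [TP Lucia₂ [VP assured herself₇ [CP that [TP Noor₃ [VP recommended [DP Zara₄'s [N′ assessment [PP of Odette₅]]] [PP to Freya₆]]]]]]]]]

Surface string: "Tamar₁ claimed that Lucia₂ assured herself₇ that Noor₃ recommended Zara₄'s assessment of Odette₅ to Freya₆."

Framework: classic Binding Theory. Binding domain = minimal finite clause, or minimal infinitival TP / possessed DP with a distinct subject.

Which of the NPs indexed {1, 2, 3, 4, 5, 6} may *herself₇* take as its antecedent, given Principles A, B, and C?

*herself* is an anaphor, so Principle A applies: it must be bound in its binding domain.
Binding domain of *herself₇*: the embedded TP, whose subject is Lucia₂.
*Tamar₁* c-commands the anaphor but is outside its binding domain → cannot satisfy Principle A.
*Lucia₂* c-commands the anaphor within its binding domain → licit binder.
*Noor₃* does not c-command the anaphor → cannot bind it.
*Zara₄* does not c-command the anaphor → cannot bind it.
*Odette₅* does not c-command the anaphor → cannot bind it.
*Freya₆* does not c-command the anaphor → cannot bind it.

{2}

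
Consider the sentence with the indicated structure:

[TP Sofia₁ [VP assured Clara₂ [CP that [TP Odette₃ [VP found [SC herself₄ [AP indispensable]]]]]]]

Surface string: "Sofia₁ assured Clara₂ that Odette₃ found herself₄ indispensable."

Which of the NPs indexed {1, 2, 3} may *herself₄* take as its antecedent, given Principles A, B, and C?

*herself* is an anaphor, so Principle A applies: it must be bound in its binding domain.
Binding domain of *herself₄*: the embedded TP, whose subject is Odette₃.
*Sofia₁* c-commands the anaphor but is outside its binding domain → cannot satisfy Principle A.
*Clara₂* c-commands the anaphor but is outside its binding domain → cannot satisfy Principle A.
*Odette₃* c-commands the anaphor within its binding domain → licit binder.

{3}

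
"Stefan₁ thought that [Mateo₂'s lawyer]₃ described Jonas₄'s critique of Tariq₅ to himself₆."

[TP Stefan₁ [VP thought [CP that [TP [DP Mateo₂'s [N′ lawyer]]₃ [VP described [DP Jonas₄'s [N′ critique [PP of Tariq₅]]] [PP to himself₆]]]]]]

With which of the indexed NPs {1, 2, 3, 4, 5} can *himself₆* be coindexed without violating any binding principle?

{3}

*himself* is an anaphor, so Principle A applies: it must be bound in its binding domain.
Binding domain of *himself₆*: the embedded TP, whose subject is [Mateo₂'s lawyer]₃.
*Stefan₁* c-commands the anaphor but is outside its binding domain → cannot satisfy Principle A.
*Mateo₂* does not c-command the anaphor → cannot bind it.
*[Mateo₂'s lawyer]₃* c-commands the anaphor within its binding domain → licit binder.
*Jonas₄* does not c-command the anaphor → cannot bind it.
*Tariq₅* does not c-command the anaphor → cannot bind it.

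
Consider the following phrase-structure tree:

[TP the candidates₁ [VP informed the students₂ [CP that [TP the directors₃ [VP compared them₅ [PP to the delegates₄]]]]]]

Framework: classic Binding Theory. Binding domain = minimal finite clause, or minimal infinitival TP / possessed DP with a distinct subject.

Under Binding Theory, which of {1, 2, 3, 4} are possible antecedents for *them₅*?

*them* is a pronoun, so Principle B applies: it must be free in its binding domain.
Binding domain of *them₅*: the embedded TP, whose subject is the directors₃.
*the candidates₁* c-commands the pronoun but from outside its binding domain, and is not c-commanded by it → coindexation permitted.
*the students₂* c-commands the pronoun but from outside its binding domain, and is not c-commanded by it → coindexation permitted.
*the directors₃* c-commands the pronoun within its binding domain → coindexation would violate Principle B.
*the delegates₄*: the pronoun c-commands this R-expression → coindexation would violate Principle C on *the delegates₄*.

{1, 2}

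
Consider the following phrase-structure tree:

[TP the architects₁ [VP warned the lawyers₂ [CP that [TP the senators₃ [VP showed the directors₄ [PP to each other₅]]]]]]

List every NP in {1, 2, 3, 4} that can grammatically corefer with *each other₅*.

{3, 4}

*each other* is an anaphor, so Principle A applies: it must be bound in its binding domain.
Binding domain of *each other₅*: the embedded TP, whose subject is the senators₃.
*the architects₁* c-commands the anaphor but is outside its binding domain → cannot satisfy Principle A.
*the lawyers₂* c-commands the anaphor but is outside its binding domain → cannot satisfy Principle A.
*the senators₃* c-commands the anaphor within its binding domain → licit binder.
*the directors₄* c-commands the anaphor within its binding domain → licit binder.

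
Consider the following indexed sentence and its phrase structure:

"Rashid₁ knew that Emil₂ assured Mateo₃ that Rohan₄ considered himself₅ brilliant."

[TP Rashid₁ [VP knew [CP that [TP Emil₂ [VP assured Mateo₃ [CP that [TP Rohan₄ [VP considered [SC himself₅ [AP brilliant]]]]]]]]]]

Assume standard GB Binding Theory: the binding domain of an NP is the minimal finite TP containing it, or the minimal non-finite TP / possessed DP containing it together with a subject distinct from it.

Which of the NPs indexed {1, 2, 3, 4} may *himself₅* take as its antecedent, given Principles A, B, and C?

{4}

*himself* is an anaphor, so Principle A applies: it must be bound in its binding domain.
Binding domain of *himself₅*: the embedded TP, whose subject is Rohan₄.
*Rashid₁* c-commands the anaphor but is outside its binding domain → cannot satisfy Principle A.
*Emil₂* c-commands the anaphor but is outside its binding domain → cannot satisfy Principle A.
*Mateo₃* c-commands the anaphor but is outside its binding domain → cannot satisfy Principle A.
*Rohan₄* c-commands the anaphor within its binding domain → licit binder.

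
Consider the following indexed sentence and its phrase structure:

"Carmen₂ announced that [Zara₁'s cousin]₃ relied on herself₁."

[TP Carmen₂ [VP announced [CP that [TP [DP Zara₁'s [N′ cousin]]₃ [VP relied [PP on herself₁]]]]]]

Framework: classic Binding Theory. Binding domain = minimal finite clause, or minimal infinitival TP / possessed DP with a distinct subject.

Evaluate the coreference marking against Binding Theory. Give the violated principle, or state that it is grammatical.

The two coindexed NPs are *Zara₁* and *herself₁*.
*herself₁* is an anaphor. Principle A requires it to be bound within its binding domain — the embedded TP, whose subject is [Zara₁'s cousin]₃.
Within that domain it is c-commanded by *[Zara₁'s cousin]₃*, which does not share its index.
*Zara₁* does not c-command the anaphor at all.
The anaphor is unbound in its domain → Principle A violation.

Principle A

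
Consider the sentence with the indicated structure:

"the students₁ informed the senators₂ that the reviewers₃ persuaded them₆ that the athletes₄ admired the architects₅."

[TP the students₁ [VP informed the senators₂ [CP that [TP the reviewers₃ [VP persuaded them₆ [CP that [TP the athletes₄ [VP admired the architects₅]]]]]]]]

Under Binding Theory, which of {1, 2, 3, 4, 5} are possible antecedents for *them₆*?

{1, 2}

*them* is a pronoun, so Principle B applies: it must be free in its binding domain.
Binding domain of *them₆*: the embedded TP, whose subject is the reviewers₃.
*the students₁* c-commands the pronoun but from outside its binding domain, and is not c-commanded by it → coindexation permitted.
*the senators₂* c-commands the pronoun but from outside its binding domain, and is not c-commanded by it → coindexation permitted.
*the reviewers₃* c-commands the pronoun within its binding domain → coindexation would violate Principle B.
*the athletes₄*: the pronoun c-commands this R-expression → coindexation would violate Principle C on *the athletes₄*.
*the architects₅*: the pronoun c-commands this R-expression → coindexation would violate Principle C on *the architects₅*.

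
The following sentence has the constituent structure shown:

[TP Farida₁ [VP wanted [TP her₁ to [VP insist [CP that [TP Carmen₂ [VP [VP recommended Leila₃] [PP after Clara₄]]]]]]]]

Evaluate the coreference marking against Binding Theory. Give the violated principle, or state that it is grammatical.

The two coindexed NPs are *Farida₁* and *her₁*.
*her₁* is a pronoun. Its binding domain is the matrix TP, whose subject is Farida₁.
*Farida₁* c-commands it within that domain and carries the same index.
The pronoun is locally bound → Principle B violation.

Principle B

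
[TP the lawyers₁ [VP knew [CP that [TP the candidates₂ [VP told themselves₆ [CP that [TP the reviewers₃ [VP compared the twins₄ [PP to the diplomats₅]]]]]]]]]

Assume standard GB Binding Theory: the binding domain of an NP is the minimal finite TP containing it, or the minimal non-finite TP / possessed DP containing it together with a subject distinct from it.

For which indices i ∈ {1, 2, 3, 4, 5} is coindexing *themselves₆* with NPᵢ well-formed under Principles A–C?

{2}

*themselves* is an anaphor, so Principle A applies: it must be bound in its binding domain.
Binding domain of *themselves₆*: the embedded TP, whose subject is the candidates₂.
*the lawyers₁* c-commands the anaphor but is outside its binding domain → cannot satisfy Principle A.
*the candidates₂* c-commands the anaphor within its binding domain → licit binder.
*the reviewers₃* does not c-command the anaphor → cannot bind it.
*the twins₄* does not c-command the anaphor → cannot bind it.
*the diplomats₅* does not c-command the anaphor → cannot bind it.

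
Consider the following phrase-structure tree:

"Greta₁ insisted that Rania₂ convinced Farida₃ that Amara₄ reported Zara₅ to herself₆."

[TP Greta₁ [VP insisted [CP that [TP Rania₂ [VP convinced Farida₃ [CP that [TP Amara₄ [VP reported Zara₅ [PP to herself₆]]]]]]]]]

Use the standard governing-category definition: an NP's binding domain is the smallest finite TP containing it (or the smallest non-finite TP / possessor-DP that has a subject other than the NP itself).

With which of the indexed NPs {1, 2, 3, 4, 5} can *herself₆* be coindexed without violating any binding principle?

*herself* is an anaphor, so Principle A applies: it must be bound in its binding domain.
Binding domain of *herself₆*: the embedded TP, whose subject is Amara₄.
*Greta₁* c-commands the anaphor but is outside its binding domain → cannot satisfy Principle A.
*Rania₂* c-commands the anaphor but is outside its binding domain → cannot satisfy Principle A.
*Farida₃* c-commands the anaphor but is outside its binding domain → cannot satisfy Principle A.
*Amara₄* c-commands the anaphor within its binding domain → licit binder.
*Zara₅* c-commands the anaphor within its binding domain → licit binder.

{4, 5}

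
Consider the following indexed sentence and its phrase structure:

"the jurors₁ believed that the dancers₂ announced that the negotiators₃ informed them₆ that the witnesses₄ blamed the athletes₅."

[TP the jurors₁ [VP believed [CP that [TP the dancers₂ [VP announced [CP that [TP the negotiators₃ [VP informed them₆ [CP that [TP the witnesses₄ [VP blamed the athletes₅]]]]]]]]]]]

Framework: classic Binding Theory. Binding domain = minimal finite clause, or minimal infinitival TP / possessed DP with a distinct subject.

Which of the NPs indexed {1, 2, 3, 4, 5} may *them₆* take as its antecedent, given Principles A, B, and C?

*them* is a pronoun, so Principle B applies: it must be free in its binding domain.
Binding domain of *them₆*: the embedded TP, whose subject is the negotiators₃.
*the jurors₁* c-commands the pronoun but from outside its binding domain, and is not c-commanded by it → coindexation permitted.
*the dancers₂* c-commands the pronoun but from outside its binding domain, and is not c-commanded by it → coindexation permitted.
*the negotiators₃* c-commands the pronoun within its binding domain → coindexation would violate Principle B.
*the witnesses₄*: the pronoun c-commands this R-expression → coindexation would violate Principle C on *the witnesses₄*.
*the athletes₅*: the pronoun c-commands this R-expression → coindexation would violate Principle C on *the athletes₅*.

{1, 2}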